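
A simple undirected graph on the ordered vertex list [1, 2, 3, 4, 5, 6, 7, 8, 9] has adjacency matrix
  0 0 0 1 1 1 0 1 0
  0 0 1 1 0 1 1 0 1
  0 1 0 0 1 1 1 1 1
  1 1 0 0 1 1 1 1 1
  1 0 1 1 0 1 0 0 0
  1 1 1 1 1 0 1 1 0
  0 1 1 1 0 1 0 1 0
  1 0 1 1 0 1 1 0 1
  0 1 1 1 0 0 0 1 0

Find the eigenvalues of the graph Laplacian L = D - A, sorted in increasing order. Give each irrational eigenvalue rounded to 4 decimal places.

Reading degrees in the order [1, 2, 3, 4, 5, 6, 7, 8, 9] gives [4, 5, 6, 7, 4, 7, 5, 6, 4]; set D = diag(4, 5, 6, 7, 4, 7, 5, 6, 4) and form L = D - A. L is symmetric positive semidefinite, so every eigenvalue is real and nonnegative. The single zero eigenvalue shows the graph is connected. The eigenvalues sum to 48, which equals trace(L) = 2|E|. The largest eigenvalue, 8.6132, is at most the vertex count 9.

[0, 2.9477, 4.3013, 4.5398, 5.6010, 6.5552, 7.2482, 8.1936, 8.6132]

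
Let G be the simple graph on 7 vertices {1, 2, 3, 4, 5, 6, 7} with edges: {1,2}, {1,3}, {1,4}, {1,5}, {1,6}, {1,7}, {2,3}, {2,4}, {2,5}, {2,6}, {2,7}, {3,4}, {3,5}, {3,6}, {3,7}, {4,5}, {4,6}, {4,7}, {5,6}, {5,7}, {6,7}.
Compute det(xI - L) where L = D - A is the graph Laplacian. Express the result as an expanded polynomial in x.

x^7 - 42x^6 + 735x^5 - 6860x^4 + 36015x^3 - 100842x^2 + 117649x

Reading degrees in the order [1, 2, 3, 4, 5, 6, 7] gives [6, 6, 6, 6, 6, 6, 6]; set D = diag(6, 6, 6, 6, 6, 6, 6) and form L = D - A. The eigenvalues of L are [0, 7, 7, 7, 7, 7, 7]; the characteristic polynomial is the product of (x - lambda_i), which multiplies out to x^7 - 42x^6 + 735x^5 - 6860x^4 + 36015x^3 - 100842x^2 + 117649x. Since p(0) = det(-L) = 0, x divides p(x). There is one zero in the spectrum, matching the 1 component. The eigenvalues sum to 42, which equals trace(L) = 2|E|.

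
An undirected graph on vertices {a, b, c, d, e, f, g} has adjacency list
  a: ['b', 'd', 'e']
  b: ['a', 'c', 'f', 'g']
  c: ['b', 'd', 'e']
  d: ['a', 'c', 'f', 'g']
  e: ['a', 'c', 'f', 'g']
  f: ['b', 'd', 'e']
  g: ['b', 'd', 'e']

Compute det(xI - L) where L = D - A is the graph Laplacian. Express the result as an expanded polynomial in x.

Each diagonal entry of L is the vertex degree and each off-diagonal entry is -1 where an edge is present, 0 otherwise; in the order [a, b, c, d, e, f, g] the diagonal is [3, 4, 3, 4, 4, 3, 3]. L has integer entries, so p(x) = det(xI - L) has integer coefficients. Expanding the determinant yields x^7 - 24x^6 + 234x^5 - 1192x^4 + 3357x^3 - 4968x^2 + 3024x. The constant term is 0 because L is singular (the all-ones vector lies in its kernel).

x^7 - 24x^6 + 234x^5 - 1192x^4 + 3357x^3 - 4968x^2 + 3024x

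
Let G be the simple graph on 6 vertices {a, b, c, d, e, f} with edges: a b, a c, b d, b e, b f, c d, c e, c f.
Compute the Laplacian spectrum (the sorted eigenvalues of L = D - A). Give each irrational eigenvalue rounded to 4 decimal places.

With the vertex order [a, b, c, d, e, f], the degrees are [2, 4, 4, 2, 2, 2], giving D = diag(2, 4, 4, 2, 2, 2) and L = D - A. Diagonalising L (or applying a numerical eigensolver to the 6x6 matrix) gives the spectrum above. The eigenvalues sum to 16, which equals trace(L) = 2|E|.

[0, 2, 2, 2, 4, 6]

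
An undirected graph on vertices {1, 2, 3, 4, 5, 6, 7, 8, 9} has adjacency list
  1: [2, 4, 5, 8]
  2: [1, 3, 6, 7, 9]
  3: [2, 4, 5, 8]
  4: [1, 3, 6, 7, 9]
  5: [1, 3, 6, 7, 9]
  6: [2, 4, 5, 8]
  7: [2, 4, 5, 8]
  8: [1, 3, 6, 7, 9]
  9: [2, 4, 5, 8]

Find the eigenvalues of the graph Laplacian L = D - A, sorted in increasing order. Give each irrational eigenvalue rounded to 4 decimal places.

[0, 4, 4, 4, 4, 5, 5, 5, 9]

Reading degrees in the order [1, 2, 3, 4, 5, 6, 7, 8, 9] gives [4, 5, 4, 5, 5, 4, 4, 5, 4]; set D = diag(4, 5, 4, 5, 5, 4, 4, 5, 4) and form L = D - A. Diagonalising L (or applying a numerical eigensolver to the 9x9 matrix) gives the spectrum above. The eigenvalues sum to 40, which equals trace(L) = 2|E|. There is one zero in the spectrum, matching the 1 component.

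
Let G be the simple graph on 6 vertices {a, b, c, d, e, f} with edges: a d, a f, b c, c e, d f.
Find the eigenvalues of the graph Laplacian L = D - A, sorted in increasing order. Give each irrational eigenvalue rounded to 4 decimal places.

With the vertex order [a, b, c, d, e, f], the degrees are [2, 1, 2, 2, 1, 2], giving D = diag(2, 1, 2, 2, 1, 2) and L = D - A. The multiplicity of 0 as a Laplacian eigenvalue equals the number of connected components. The 2 zero eigenvalues correspond to the 2 connected components. There are 2 zeros in the spectrum, matching the 2 components. The largest eigenvalue, 3, is at most the vertex count 6.

[0, 0, 1, 3, 3, 3]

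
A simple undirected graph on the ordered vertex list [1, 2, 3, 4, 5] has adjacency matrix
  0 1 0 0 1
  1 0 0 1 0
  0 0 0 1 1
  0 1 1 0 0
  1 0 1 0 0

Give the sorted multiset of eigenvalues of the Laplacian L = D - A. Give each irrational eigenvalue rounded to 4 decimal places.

Reading degrees in the order [1, 2, 3, 4, 5] gives [2, 2, 2, 2, 2]; set D = diag(2, 2, 2, 2, 2) and form L = D - A. L is symmetric positive semidefinite, so every eigenvalue is real and nonnegative. There is one zero in the spectrum, matching the 1 component.

[0, 1.3820, 1.3820, 3.6180, 3.6180]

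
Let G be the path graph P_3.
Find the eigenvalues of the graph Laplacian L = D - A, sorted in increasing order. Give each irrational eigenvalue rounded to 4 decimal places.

The graph has 3 vertices and degree multiset [2, 1, 1]; D is the diagonal matrix of degrees and L = D - A. L is symmetric positive semidefinite, so every eigenvalue is real and nonnegative. The eigenvalues sum to 4, which equals trace(L) = 2|E|.

[0, 1, 3]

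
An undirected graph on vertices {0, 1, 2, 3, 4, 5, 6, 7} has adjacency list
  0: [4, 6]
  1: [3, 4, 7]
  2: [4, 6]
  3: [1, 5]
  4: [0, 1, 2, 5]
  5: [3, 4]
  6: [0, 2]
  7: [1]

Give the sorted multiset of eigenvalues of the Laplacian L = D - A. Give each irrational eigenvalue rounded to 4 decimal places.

Each diagonal entry of L is the vertex degree and each off-diagonal entry is -1 where an edge is present, 0 otherwise; in the order [0, 1, 2, 3, 4, 5, 6, 7] the diagonal is [2, 3, 2, 2, 4, 2, 2, 1]. Since every row of L sums to 0, the all-ones vector is in the kernel and 0 is an eigenvalue. The single zero eigenvalue shows the graph is connected. By the matrix-tree theorem the graph has (1/8) * product of the nonzero eigenvalues = 16 spanning trees.

[0, 0.4668, 0.9442, 2, 2.5045, 2.7939, 3.7358, 5.5548]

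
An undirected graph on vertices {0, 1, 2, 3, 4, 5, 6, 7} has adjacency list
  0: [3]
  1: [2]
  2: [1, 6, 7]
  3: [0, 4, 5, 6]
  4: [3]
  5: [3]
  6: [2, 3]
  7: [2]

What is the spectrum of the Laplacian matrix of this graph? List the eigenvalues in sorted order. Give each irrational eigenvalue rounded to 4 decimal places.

[0, 0.2384, 1, 1, 1, 1.6367, 4, 5.1249]

Reading degrees in the order [0, 1, 2, 3, 4, 5, 6, 7] gives [1, 1, 3, 4, 1, 1, 2, 1]; set D = diag(1, 1, 3, 4, 1, 1, 2, 1) and form L = D - A. Since every row of L sums to 0, the all-ones vector is in the kernel and 0 is an eigenvalue. The single zero eigenvalue shows the graph is connected.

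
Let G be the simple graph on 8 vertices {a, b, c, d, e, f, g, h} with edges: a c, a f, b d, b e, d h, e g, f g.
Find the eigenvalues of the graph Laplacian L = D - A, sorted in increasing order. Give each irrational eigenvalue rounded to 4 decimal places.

[0, 0.1522, 0.5858, 1.2346, 2, 2.7654, 3.4142, 3.8478]

Each diagonal entry of L is the vertex degree and each off-diagonal entry is -1 where an edge is present, 0 otherwise; in the order [a, b, c, d, e, f, g, h] the diagonal is [2, 2, 1, 2, 2, 2, 2, 1]. L is symmetric positive semidefinite, so every eigenvalue is real and nonnegative. The single zero eigenvalue shows the graph is connected. The largest eigenvalue, 3.8478, is at most the vertex count 8.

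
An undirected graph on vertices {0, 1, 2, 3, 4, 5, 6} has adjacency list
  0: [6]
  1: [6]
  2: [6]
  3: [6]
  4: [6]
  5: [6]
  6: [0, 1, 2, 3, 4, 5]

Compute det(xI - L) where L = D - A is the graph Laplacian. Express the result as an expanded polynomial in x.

Reading degrees in the order [0, 1, 2, 3, 4, 5, 6] gives [1, 1, 1, 1, 1, 1, 6]; set D = diag(1, 1, 1, 1, 1, 1, 6) and form L = D - A. Computing det(xI - L) by cofactor expansion (or equivalently via sum-over-permutations) gives x^7 - 12x^6 + 45x^5 - 80x^4 + 75x^3 - 36x^2 + 7x. Since p(0) = det(-L) = 0, x divides p(x).

x^7 - 12x^6 + 45x^5 - 80x^4 + 75x^3 - 36x^2 + 7x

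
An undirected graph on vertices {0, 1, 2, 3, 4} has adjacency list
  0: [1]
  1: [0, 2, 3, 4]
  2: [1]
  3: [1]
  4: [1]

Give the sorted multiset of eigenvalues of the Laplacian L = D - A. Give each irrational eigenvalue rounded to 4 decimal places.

[0, 1, 1, 1, 5]

Each diagonal entry of L is the vertex degree and each off-diagonal entry is -1 where an edge is present, 0 otherwise; in the order [0, 1, 2, 3, 4] the diagonal is [1, 4, 1, 1, 1]. L is symmetric positive semidefinite, so every eigenvalue is real and nonnegative. The single zero eigenvalue shows the graph is connected.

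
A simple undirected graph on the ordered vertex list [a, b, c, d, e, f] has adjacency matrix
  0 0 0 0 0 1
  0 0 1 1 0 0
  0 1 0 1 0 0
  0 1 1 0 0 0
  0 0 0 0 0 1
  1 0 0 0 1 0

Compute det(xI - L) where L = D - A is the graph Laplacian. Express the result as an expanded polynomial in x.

x^6 - 10x^5 + 36x^4 - 54x^3 + 27x^2

Each diagonal entry of L is the vertex degree and each off-diagonal entry is -1 where an edge is present, 0 otherwise; in the order [a, b, c, d, e, f] the diagonal is [1, 2, 2, 2, 1, 2]. The eigenvalues of L are [0, 0, 1, 3, 3, 3]; the characteristic polynomial is the product of (x - lambda_i), which multiplies out to x^6 - 10x^5 + 36x^4 - 54x^3 + 27x^2. The constant term is 0 because L is singular (the all-ones vector lies in its kernel). There are 2 zeros in the spectrum, matching the 2 components.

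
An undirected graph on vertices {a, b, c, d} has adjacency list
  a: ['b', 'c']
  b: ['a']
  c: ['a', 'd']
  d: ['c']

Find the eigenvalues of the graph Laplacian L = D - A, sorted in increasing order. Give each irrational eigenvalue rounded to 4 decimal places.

Each diagonal entry of L is the vertex degree and each off-diagonal entry is -1 where an edge is present, 0 otherwise; in the order [a, b, c, d] the diagonal is [2, 1, 2, 1]. L is symmetric positive semidefinite, so every eigenvalue is real and nonnegative. By the matrix-tree theorem the graph has (1/4) * product of the nonzero eigenvalues = 1 spanning tree.

[0, 0.5858, 2, 3.4142]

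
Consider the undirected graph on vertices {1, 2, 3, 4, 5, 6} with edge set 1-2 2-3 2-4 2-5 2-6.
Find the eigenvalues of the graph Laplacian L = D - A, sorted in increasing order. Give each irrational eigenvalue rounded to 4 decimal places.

With the vertex order [1, 2, 3, 4, 5, 6], the degrees are [1, 5, 1, 1, 1, 1], giving D = diag(1, 5, 1, 1, 1, 1) and L = D - A. Diagonalising L (or applying a numerical eigensolver to the 6x6 matrix) gives the spectrum above. The single zero eigenvalue shows the graph is connected.

[0, 1, 1, 1, 1, 6]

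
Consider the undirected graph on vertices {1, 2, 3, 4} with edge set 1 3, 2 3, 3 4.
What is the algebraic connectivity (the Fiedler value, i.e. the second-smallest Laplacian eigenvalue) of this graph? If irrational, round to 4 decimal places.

1

With the vertex order [1, 2, 3, 4], the degrees are [1, 1, 3, 1], giving D = diag(1, 1, 3, 1) and L = D - A. Computing the eigenvalues of L and sorting gives [0, 1, 1, 4]. The Fiedler value lambda_2 = 1 is strictly positive, so the graph is connected. There is one zero in the spectrum, matching the 1 component. By the matrix-tree theorem the graph has (1/4) * product of the nonzero eigenvalues = 1 spanning tree.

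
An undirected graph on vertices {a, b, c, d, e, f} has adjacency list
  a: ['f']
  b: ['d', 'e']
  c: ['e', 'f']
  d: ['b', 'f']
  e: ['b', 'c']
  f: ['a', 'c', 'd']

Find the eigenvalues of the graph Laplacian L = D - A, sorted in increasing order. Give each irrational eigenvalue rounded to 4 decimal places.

[0, 0.6972, 1.3820, 2, 3.6180, 4.3028]

With the vertex order [a, b, c, d, e, f], the degrees are [1, 2, 2, 2, 2, 3], giving D = diag(1, 2, 2, 2, 2, 3) and L = D - A. The multiplicity of 0 as a Laplacian eigenvalue equals the number of connected components. The single zero eigenvalue shows the graph is connected. By the matrix-tree theorem the graph has (1/6) * product of the nonzero eigenvalues = 5 spanning trees.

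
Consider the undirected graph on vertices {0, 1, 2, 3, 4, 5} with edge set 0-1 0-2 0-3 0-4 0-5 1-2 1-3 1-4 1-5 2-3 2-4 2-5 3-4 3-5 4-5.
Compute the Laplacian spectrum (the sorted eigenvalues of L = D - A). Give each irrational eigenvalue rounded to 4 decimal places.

With the vertex order [0, 1, 2, 3, 4, 5], the degrees are [5, 5, 5, 5, 5, 5], giving D = diag(5, 5, 5, 5, 5, 5) and L = D - A. Since every row of L sums to 0, the all-ones vector is in the kernel and 0 is an eigenvalue. The single zero eigenvalue shows the graph is connected. The eigenvalues sum to 30, which equals trace(L) = 2|E|. There is one zero in the spectrum, matching the 1 component.

[0, 6, 6, 6, 6, 6]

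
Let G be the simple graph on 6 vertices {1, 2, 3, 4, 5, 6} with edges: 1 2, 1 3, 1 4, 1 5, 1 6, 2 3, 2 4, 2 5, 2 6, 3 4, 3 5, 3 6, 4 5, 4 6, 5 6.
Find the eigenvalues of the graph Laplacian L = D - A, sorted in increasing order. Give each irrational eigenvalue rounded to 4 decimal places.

With the vertex order [1, 2, 3, 4, 5, 6], the degrees are [5, 5, 5, 5, 5, 5], giving D = diag(5, 5, 5, 5, 5, 5) and L = D - A. L is symmetric positive semidefinite, so every eigenvalue is real and nonnegative. The single zero eigenvalue shows the graph is connected. There is one zero in the spectrum, matching the 1 component.

[0, 6, 6, 6, 6, 6]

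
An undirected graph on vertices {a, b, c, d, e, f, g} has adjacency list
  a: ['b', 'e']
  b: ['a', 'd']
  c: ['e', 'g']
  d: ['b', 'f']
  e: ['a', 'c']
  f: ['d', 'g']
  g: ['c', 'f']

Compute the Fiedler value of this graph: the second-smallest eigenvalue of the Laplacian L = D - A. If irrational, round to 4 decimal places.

0.7530

Each diagonal entry of L is the vertex degree and each off-diagonal entry is -1 where an edge is present, 0 otherwise; in the order [a, b, c, d, e, f, g] the diagonal is [2, 2, 2, 2, 2, 2, 2]. The smallest Laplacian eigenvalue is always 0. The next one, lambda_2 = 0.7530, measures how hard the graph is to disconnect: larger values mean better connectivity. There is one zero in the spectrum, matching the 1 component.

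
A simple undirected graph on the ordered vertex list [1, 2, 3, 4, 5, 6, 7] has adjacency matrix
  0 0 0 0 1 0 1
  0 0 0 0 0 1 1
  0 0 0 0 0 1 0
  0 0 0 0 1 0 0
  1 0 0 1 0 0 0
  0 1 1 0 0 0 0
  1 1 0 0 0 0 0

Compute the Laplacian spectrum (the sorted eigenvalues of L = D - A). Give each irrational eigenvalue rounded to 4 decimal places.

[0, 0.1981, 0.7530, 1.5550, 2.4450, 3.2470, 3.8019]

Reading degrees in the order [1, 2, 3, 4, 5, 6, 7] gives [2, 2, 1, 1, 2, 2, 2]; set D = diag(2, 2, 1, 1, 2, 2, 2) and form L = D - A. Diagonalising L (or applying a numerical eigensolver to the 7x7 matrix) gives the spectrum above. The largest eigenvalue, 3.8019, is at most the vertex count 7.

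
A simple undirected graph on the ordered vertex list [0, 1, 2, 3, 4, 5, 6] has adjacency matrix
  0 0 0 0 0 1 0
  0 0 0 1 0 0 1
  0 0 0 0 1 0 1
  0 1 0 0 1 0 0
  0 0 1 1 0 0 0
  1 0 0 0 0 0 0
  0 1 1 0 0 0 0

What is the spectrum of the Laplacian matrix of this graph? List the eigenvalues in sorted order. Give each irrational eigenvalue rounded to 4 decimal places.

Each diagonal entry of L is the vertex degree and each off-diagonal entry is -1 where an edge is present, 0 otherwise; in the order [0, 1, 2, 3, 4, 5, 6] the diagonal is [1, 2, 2, 2, 2, 1, 2]. L is symmetric positive semidefinite, so every eigenvalue is real and nonnegative. The 2 zero eigenvalues correspond to the 2 connected components.

[0, 0, 1.3820, 1.3820, 2, 3.6180, 3.6180]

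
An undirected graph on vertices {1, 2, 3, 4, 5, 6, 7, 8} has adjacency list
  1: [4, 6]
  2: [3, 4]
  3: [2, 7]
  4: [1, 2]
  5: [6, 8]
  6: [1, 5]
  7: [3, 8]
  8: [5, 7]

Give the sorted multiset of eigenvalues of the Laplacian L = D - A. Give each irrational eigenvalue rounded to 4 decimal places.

[0, 0.5858, 0.5858, 2, 2, 3.4142, 3.4142, 4]

Reading degrees in the order [1, 2, 3, 4, 5, 6, 7, 8] gives [2, 2, 2, 2, 2, 2, 2, 2]; set D = diag(2, 2, 2, 2, 2, 2, 2, 2) and form L = D - A. L is symmetric positive semidefinite, so every eigenvalue is real and nonnegative. The single zero eigenvalue shows the graph is connected. There is one zero in the spectrum, matching the 1 component.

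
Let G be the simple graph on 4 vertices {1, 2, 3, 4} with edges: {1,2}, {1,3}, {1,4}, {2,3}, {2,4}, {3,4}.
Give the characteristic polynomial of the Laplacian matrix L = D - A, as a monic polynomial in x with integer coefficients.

With the vertex order [1, 2, 3, 4], the degrees are [3, 3, 3, 3], giving D = diag(3, 3, 3, 3) and L = D - A. The eigenvalues of L are [0, 4, 4, 4]; the characteristic polynomial is the product of (x - lambda_i), which multiplies out to x^4 - 12x^3 + 48x^2 - 64x. The coefficient of x^3 equals -trace(L) = -12, matching the sum of degrees. The largest eigenvalue, 4, is at most the vertex count 4.

x^4 - 12x^3 + 48x^2 - 64x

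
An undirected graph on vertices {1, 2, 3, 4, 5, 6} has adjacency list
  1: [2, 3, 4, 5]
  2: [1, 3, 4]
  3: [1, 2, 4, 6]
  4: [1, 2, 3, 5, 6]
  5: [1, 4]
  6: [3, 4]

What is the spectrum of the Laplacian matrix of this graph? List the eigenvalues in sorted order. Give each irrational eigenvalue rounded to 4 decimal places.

[0, 1.6972, 2.3820, 4.6180, 5.3028, 6]

Each diagonal entry of L is the vertex degree and each off-diagonal entry is -1 where an edge is present, 0 otherwise; in the order [1, 2, 3, 4, 5, 6] the diagonal is [4, 3, 4, 5, 2, 2]. The multiplicity of 0 as a Laplacian eigenvalue equals the number of connected components. The single zero eigenvalue shows the graph is connected. By the matrix-tree theorem the graph has (1/6) * product of the nonzero eigenvalues = 99 spanning trees. The largest eigenvalue, 6, is at most the vertex count 6.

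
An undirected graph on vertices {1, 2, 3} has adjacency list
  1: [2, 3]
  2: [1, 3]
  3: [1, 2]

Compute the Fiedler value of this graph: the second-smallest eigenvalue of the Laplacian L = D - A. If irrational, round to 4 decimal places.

Reading degrees in the order [1, 2, 3] gives [2, 2, 2]; set D = diag(2, 2, 2) and form L = D - A. Computing the eigenvalues of L and sorting gives [0, 3, 3]. The Fiedler value lambda_2 = 3 is strictly positive, so the graph is connected. The eigenvalues sum to 6, which equals trace(L) = 2|E|.

3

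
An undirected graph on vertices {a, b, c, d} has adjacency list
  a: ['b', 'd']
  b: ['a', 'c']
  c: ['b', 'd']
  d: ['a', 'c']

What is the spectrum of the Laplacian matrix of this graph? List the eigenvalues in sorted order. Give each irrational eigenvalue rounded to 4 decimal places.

[0, 2, 2, 4]

Reading degrees in the order [a, b, c, d] gives [2, 2, 2, 2]; set D = diag(2, 2, 2, 2) and form L = D - A. The multiplicity of 0 as a Laplacian eigenvalue equals the number of connected components. There is one zero in the spectrum, matching the 1 component. The largest eigenvalue, 4, is at most the vertex count 4.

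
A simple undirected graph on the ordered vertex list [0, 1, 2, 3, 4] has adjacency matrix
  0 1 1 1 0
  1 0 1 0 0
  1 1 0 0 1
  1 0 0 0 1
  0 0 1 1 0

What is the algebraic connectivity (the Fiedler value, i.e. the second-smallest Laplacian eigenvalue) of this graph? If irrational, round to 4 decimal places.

1.3820

Reading degrees in the order [0, 1, 2, 3, 4] gives [3, 2, 3, 2, 2]; set D = diag(3, 2, 3, 2, 2) and form L = D - A. The sorted Laplacian eigenvalues are [0, 1.3820, 2.3820, 3.6180, 4.6180]; the algebraic connectivity is the second entry, 1.3820. There is one zero in the spectrum, matching the 1 component. The largest eigenvalue, 4.6180, is at most the vertex count 5.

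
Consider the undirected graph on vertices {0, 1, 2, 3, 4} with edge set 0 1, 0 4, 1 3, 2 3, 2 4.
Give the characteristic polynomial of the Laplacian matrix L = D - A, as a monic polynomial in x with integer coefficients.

x^5 - 10x^4 + 35x^3 - 50x^2 + 25x

With the vertex order [0, 1, 2, 3, 4], the degrees are [2, 2, 2, 2, 2], giving D = diag(2, 2, 2, 2, 2) and L = D - A. L has integer entries, so p(x) = det(xI - L) has integer coefficients. Expanding the determinant yields x^5 - 10x^4 + 35x^3 - 50x^2 + 25x. Since p(0) = det(-L) = 0, x divides p(x). The largest eigenvalue, 3.6180, is at most the vertex count 5. There is one zero in the spectrum, matching the 1 component.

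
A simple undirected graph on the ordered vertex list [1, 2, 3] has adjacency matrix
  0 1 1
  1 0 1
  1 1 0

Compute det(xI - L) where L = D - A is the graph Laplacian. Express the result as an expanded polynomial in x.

With the vertex order [1, 2, 3], the degrees are [2, 2, 2], giving D = diag(2, 2, 2) and L = D - A. L has integer entries, so p(x) = det(xI - L) has integer coefficients. Expanding the determinant yields x^3 - 6x^2 + 9x. Since p(0) = det(-L) = 0, x divides p(x).

x^3 - 6x^2 + 9x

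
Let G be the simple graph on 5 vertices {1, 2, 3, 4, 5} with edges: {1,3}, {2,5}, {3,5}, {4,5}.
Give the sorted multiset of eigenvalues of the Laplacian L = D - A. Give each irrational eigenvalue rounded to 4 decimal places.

[0, 0.5188, 1, 2.3111, 4.1701]

With the vertex order [1, 2, 3, 4, 5], the degrees are [1, 1, 2, 1, 3], giving D = diag(1, 1, 2, 1, 3) and L = D - A. Diagonalising L (or applying a numerical eigensolver to the 5x5 matrix) gives the spectrum above. The eigenvalues sum to 8, which equals trace(L) = 2|E|. There is one zero in the spectrum, matching the 1 component.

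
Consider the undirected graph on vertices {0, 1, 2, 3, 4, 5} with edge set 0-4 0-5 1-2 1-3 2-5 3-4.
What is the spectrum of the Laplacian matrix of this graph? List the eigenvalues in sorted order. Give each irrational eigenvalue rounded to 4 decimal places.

[0, 1, 1, 3, 3, 4]

Reading degrees in the order [0, 1, 2, 3, 4, 5] gives [2, 2, 2, 2, 2, 2]; set D = diag(2, 2, 2, 2, 2, 2) and form L = D - A. The multiplicity of 0 as a Laplacian eigenvalue equals the number of connected components. The eigenvalues sum to 12, which equals trace(L) = 2|E|. The largest eigenvalue, 4, is at most the vertex count 6.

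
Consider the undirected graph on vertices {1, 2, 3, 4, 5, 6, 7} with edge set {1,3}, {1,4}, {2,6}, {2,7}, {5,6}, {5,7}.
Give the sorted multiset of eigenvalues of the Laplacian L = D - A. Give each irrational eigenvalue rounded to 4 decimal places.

With the vertex order [1, 2, 3, 4, 5, 6, 7], the degrees are [2, 2, 1, 1, 2, 2, 2], giving D = diag(2, 2, 1, 1, 2, 2, 2) and L = D - A. The multiplicity of 0 as a Laplacian eigenvalue equals the number of connected components. The 2 zero eigenvalues correspond to the 2 connected components. The largest eigenvalue, 4, is at most the vertex count 7.

[0, 0, 1, 2, 2, 3, 4]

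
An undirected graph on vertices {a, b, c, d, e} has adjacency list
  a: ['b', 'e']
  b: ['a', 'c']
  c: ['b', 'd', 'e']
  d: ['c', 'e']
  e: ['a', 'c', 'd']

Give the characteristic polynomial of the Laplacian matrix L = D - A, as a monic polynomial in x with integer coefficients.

x^5 - 12x^4 + 51x^3 - 90x^2 + 55x

Each diagonal entry of L is the vertex degree and each off-diagonal entry is -1 where an edge is present, 0 otherwise; in the order [a, b, c, d, e] the diagonal is [2, 2, 3, 2, 3]. L has integer entries, so p(x) = det(xI - L) has integer coefficients. Expanding the determinant yields x^5 - 12x^4 + 51x^3 - 90x^2 + 55x. The coefficient of x^4 equals -trace(L) = -12, matching the sum of degrees. The eigenvalues sum to 12, which equals trace(L) = 2|E|. There is one zero in the spectrum, matching the 1 component.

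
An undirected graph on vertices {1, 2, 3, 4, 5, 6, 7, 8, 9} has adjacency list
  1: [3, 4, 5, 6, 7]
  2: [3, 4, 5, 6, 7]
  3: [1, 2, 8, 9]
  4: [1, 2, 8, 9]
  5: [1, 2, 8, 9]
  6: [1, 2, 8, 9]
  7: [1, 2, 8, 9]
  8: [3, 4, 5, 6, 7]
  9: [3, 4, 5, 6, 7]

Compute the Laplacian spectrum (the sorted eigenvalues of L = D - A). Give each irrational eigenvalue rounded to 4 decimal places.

Each diagonal entry of L is the vertex degree and each off-diagonal entry is -1 where an edge is present, 0 otherwise; in the order [1, 2, 3, 4, 5, 6, 7, 8, 9] the diagonal is [5, 5, 4, 4, 4, 4, 4, 5, 5]. L is symmetric positive semidefinite, so every eigenvalue is real and nonnegative. The single zero eigenvalue shows the graph is connected. There is one zero in the spectrum, matching the 1 component. By the matrix-tree theorem the graph has (1/9) * product of the nonzero eigenvalues = 32000 spanning trees.

[0, 4, 4, 4, 4, 5, 5, 5, 9]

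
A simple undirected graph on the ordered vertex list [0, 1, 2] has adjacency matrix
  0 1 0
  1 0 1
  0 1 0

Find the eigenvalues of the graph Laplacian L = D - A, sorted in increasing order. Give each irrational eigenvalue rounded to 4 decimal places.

Reading degrees in the order [0, 1, 2] gives [1, 2, 1]; set D = diag(1, 2, 1) and form L = D - A. Diagonalising L (or applying a numerical eigensolver to the 3x3 matrix) gives the spectrum above. The eigenvalues sum to 4, which equals trace(L) = 2|E|.

[0, 1, 3]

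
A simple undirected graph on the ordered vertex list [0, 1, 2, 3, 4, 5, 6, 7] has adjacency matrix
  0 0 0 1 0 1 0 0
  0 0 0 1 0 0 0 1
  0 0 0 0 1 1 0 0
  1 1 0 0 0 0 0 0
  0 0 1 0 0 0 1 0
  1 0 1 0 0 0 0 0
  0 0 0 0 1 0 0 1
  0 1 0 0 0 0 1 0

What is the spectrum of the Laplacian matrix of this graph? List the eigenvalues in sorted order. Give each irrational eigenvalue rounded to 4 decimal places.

[0, 0.5858, 0.5858, 2, 2, 3.4142, 3.4142, 4]

With the vertex order [0, 1, 2, 3, 4, 5, 6, 7], the degrees are [2, 2, 2, 2, 2, 2, 2, 2], giving D = diag(2, 2, 2, 2, 2, 2, 2, 2) and L = D - A. Diagonalising L (or applying a numerical eigensolver to the 8x8 matrix) gives the spectrum above. There is one zero in the spectrum, matching the 1 component. By the matrix-tree theorem the graph has (1/8) * product of the nonzero eigenvalues = 8 spanning trees.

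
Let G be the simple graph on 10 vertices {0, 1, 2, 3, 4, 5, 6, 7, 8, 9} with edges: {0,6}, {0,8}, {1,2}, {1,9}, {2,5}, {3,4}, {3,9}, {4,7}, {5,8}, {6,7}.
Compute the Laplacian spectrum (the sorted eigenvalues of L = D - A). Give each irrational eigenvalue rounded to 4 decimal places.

Reading degrees in the order [0, 1, 2, 3, 4, 5, 6, 7, 8, 9] gives [2, 2, 2, 2, 2, 2, 2, 2, 2, 2]; set D = diag(2, 2, 2, 2, 2, 2, 2, 2, 2, 2) and form L = D - A. The multiplicity of 0 as a Laplacian eigenvalue equals the number of connected components. The largest eigenvalue, 4, is at most the vertex count 10.

[0, 0.3820, 0.3820, 1.3820, 1.3820, 2.6180, 2.6180, 3.6180, 3.6180, 4]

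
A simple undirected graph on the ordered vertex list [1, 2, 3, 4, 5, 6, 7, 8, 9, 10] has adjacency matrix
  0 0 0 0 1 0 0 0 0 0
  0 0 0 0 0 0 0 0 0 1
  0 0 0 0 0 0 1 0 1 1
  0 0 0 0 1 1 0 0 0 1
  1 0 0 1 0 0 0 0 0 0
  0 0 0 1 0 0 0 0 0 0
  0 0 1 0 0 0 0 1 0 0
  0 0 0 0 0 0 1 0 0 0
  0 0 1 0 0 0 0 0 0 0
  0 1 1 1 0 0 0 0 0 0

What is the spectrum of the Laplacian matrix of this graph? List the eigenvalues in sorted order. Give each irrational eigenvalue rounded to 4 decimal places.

[0, 0.1729, 0.4755, 0.6617, 0.7420, 2, 2.2091, 2.9065, 3.9563, 4.8760]

Reading degrees in the order [1, 2, 3, 4, 5, 6, 7, 8, 9, 10] gives [1, 1, 3, 3, 2, 1, 2, 1, 1, 3]; set D = diag(1, 1, 3, 3, 2, 1, 2, 1, 1, 3) and form L = D - A. Since every row of L sums to 0, the all-ones vector is in the kernel and 0 is an eigenvalue. The single zero eigenvalue shows the graph is connected. By the matrix-tree theorem the graph has (1/10) * product of the nonzero eigenvalues = 1 spanning tree. The largest eigenvalue, 4.8760, is at most the vertex count 10.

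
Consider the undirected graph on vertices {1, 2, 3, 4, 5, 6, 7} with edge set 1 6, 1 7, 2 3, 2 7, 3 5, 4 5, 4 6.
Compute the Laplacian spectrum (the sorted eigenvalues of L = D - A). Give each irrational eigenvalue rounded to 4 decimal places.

With the vertex order [1, 2, 3, 4, 5, 6, 7], the degrees are [2, 2, 2, 2, 2, 2, 2], giving D = diag(2, 2, 2, 2, 2, 2, 2) and L = D - A. Since every row of L sums to 0, the all-ones vector is in the kernel and 0 is an eigenvalue.

[0, 0.7530, 0.7530, 2.4450, 2.4450, 3.8019, 3.8019]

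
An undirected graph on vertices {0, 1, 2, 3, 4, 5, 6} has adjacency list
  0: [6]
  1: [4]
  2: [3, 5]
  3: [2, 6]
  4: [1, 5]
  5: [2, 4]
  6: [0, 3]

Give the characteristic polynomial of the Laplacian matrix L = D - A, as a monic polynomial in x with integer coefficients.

Each diagonal entry of L is the vertex degree and each off-diagonal entry is -1 where an edge is present, 0 otherwise; in the order [0, 1, 2, 3, 4, 5, 6] the diagonal is [1, 1, 2, 2, 2, 2, 2]. L has integer entries, so p(x) = det(xI - L) has integer coefficients. Expanding the determinant yields x^7 - 12x^6 + 55x^5 - 120x^4 + 126x^3 - 56x^2 + 7x. The coefficient of x^6 equals -trace(L) = -12, matching the sum of degrees. There is one zero in the spectrum, matching the 1 component. By the matrix-tree theorem the graph has (1/7) * product of the nonzero eigenvalues = 1 spanning tree.

x^7 - 12x^6 + 55x^5 - 120x^4 + 126x^3 - 56x^2 + 7x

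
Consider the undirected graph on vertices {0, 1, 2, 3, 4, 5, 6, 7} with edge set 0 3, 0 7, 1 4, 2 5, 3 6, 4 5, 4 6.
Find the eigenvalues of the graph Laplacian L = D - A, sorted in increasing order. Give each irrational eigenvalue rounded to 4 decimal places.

[0, 0.1864, 0.5858, 1, 2, 2.4707, 3.4142, 4.3429]

Each diagonal entry of L is the vertex degree and each off-diagonal entry is -1 where an edge is present, 0 otherwise; in the order [0, 1, 2, 3, 4, 5, 6, 7] the diagonal is [2, 1, 1, 2, 3, 2, 2, 1]. The multiplicity of 0 as a Laplacian eigenvalue equals the number of connected components.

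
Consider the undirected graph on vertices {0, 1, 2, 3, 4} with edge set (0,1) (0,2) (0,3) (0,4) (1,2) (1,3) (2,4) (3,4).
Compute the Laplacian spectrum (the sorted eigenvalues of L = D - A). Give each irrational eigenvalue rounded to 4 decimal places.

With the vertex order [0, 1, 2, 3, 4], the degrees are [4, 3, 3, 3, 3], giving D = diag(4, 3, 3, 3, 3) and L = D - A. The multiplicity of 0 as a Laplacian eigenvalue equals the number of connected components. By the matrix-tree theorem the graph has (1/5) * product of the nonzero eigenvalues = 45 spanning trees.

[0, 3, 3, 5, 5]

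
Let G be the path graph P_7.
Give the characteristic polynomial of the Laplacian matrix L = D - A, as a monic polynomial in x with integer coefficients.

x^7 - 12x^6 + 55x^5 - 120x^4 + 126x^3 - 56x^2 + 7x

The graph has 7 vertices and degree multiset [2, 2, 2, 2, 2, 1, 1]; D is the diagonal matrix of degrees and L = D - A. Computing det(xI - L) by cofactor expansion (or equivalently via sum-over-permutations) gives x^7 - 12x^6 + 55x^5 - 120x^4 + 126x^3 - 56x^2 + 7x. The coefficient of x^6 equals -trace(L) = -12, matching the sum of degrees. By the matrix-tree theorem the graph has (1/7) * product of the nonzero eigenvalues = 1 spanning tree.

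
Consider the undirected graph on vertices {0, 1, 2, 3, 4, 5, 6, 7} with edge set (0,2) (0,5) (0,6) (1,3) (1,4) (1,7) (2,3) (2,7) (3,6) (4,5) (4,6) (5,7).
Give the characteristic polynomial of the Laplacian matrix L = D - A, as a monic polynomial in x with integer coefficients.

x^8 - 24x^7 + 240x^6 - 1296x^5 + 4080x^4 - 7488x^3 + 7424x^2 - 3072x

Reading degrees in the order [0, 1, 2, 3, 4, 5, 6, 7] gives [3, 3, 3, 3, 3, 3, 3, 3]; set D = diag(3, 3, 3, 3, 3, 3, 3, 3) and form L = D - A. Computing det(xI - L) by cofactor expansion (or equivalently via sum-over-permutations) gives x^8 - 24x^7 + 240x^6 - 1296x^5 + 4080x^4 - 7488x^3 + 7424x^2 - 3072x. Since p(0) = det(-L) = 0, x divides p(x). By the matrix-tree theorem the graph has (1/8) * product of the nonzero eigenvalues = 384 spanning trees. The largest eigenvalue, 6, is at most the vertex count 8.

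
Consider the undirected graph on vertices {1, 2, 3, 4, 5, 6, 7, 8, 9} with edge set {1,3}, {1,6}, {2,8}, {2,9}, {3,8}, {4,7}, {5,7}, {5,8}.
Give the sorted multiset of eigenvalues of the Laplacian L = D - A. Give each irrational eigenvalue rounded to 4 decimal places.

[0, 0.1981, 0.3004, 1, 1.5550, 2.2391, 3, 3.2470, 4.4605]

With the vertex order [1, 2, 3, 4, 5, 6, 7, 8, 9], the degrees are [2, 2, 2, 1, 2, 1, 2, 3, 1], giving D = diag(2, 2, 2, 1, 2, 1, 2, 3, 1) and L = D - A. Since every row of L sums to 0, the all-ones vector is in the kernel and 0 is an eigenvalue. The largest eigenvalue, 4.4605, is at most the vertex count 9.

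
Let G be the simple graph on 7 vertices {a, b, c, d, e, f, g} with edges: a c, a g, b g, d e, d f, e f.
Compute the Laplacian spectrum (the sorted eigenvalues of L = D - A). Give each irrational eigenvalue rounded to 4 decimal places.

Each diagonal entry of L is the vertex degree and each off-diagonal entry is -1 where an edge is present, 0 otherwise; in the order [a, b, c, d, e, f, g] the diagonal is [2, 1, 1, 2, 2, 2, 2]. Diagonalising L (or applying a numerical eigensolver to the 7x7 matrix) gives the spectrum above. The 2 zero eigenvalues correspond to the 2 connected components.

[0, 0, 0.5858, 2, 3, 3, 3.4142]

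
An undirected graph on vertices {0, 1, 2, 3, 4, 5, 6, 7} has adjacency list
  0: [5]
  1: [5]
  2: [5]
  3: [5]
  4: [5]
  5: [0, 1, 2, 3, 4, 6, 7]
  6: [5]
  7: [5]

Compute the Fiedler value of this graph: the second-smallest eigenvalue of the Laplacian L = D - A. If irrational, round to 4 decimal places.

1

Reading degrees in the order [0, 1, 2, 3, 4, 5, 6, 7] gives [1, 1, 1, 1, 1, 7, 1, 1]; set D = diag(1, 1, 1, 1, 1, 7, 1, 1) and form L = D - A. The sorted Laplacian eigenvalues are [0, 1, 1, 1, 1, 1, 1, 8]; the algebraic connectivity is the second entry, 1. There is one zero in the spectrum, matching the 1 component.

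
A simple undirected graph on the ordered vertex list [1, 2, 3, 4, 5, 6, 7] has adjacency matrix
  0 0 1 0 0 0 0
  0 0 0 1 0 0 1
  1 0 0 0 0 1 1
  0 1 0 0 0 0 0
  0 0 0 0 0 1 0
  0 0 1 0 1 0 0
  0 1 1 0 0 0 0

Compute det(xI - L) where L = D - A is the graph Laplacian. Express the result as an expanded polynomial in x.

Reading degrees in the order [1, 2, 3, 4, 5, 6, 7] gives [1, 2, 3, 1, 1, 2, 2]; set D = diag(1, 2, 3, 1, 1, 2, 2) and form L = D - A. Computing det(xI - L) by cofactor expansion (or equivalently via sum-over-permutations) gives x^7 - 12x^6 + 54x^5 - 114x^4 + 115x^3 - 50x^2 + 7x. The constant term is 0 because L is singular (the all-ones vector lies in its kernel). The largest eigenvalue, 4.3342, is at most the vertex count 7.

x^7 - 12x^6 + 54x^5 - 114x^4 + 115x^3 - 50x^2 + 7x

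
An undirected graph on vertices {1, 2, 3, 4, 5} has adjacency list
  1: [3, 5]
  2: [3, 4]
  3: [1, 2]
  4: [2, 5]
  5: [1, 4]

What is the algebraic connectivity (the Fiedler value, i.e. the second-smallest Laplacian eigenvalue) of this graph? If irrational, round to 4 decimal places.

With the vertex order [1, 2, 3, 4, 5], the degrees are [2, 2, 2, 2, 2], giving D = diag(2, 2, 2, 2, 2) and L = D - A. Computing the eigenvalues of L and sorting gives [0, 1.3820, 1.3820, 3.6180, 3.6180]. The Fiedler value lambda_2 = 1.3820 is strictly positive, so the graph is connected. The largest eigenvalue, 3.6180, is at most the vertex count 5.

1.3820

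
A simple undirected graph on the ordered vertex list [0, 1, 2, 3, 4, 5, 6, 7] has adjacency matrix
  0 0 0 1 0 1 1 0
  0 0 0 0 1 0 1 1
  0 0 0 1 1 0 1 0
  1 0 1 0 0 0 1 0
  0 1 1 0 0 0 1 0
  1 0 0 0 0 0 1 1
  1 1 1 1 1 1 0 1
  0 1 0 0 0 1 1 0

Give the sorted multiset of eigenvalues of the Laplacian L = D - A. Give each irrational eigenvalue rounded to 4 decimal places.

With the vertex order [0, 1, 2, 3, 4, 5, 6, 7], the degrees are [3, 3, 3, 3, 3, 3, 7, 3], giving D = diag(3, 3, 3, 3, 3, 3, 7, 3) and L = D - A. Since every row of L sums to 0, the all-ones vector is in the kernel and 0 is an eigenvalue.

[0, 1.7530, 1.7530, 3.4450, 3.4450, 4.8019, 4.8019, 8]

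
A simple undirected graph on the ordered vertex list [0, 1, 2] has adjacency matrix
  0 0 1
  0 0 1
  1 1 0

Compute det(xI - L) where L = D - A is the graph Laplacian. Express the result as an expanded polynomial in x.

x^3 - 4x^2 + 3x

With the vertex order [0, 1, 2], the degrees are [1, 1, 2], giving D = diag(1, 1, 2) and L = D - A. Computing det(xI - L) by cofactor expansion (or equivalently via sum-over-permutations) gives x^3 - 4x^2 + 3x. The constant term is 0 because L is singular (the all-ones vector lies in its kernel).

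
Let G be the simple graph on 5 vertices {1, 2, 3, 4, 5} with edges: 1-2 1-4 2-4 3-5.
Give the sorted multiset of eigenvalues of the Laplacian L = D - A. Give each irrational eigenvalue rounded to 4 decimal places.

Reading degrees in the order [1, 2, 3, 4, 5] gives [2, 2, 1, 2, 1]; set D = diag(2, 2, 1, 2, 1) and form L = D - A. Diagonalising L (or applying a numerical eigensolver to the 5x5 matrix) gives the spectrum above. The 2 zero eigenvalues correspond to the 2 connected components. The eigenvalues sum to 8, which equals trace(L) = 2|E|.

[0, 0, 2, 3, 3]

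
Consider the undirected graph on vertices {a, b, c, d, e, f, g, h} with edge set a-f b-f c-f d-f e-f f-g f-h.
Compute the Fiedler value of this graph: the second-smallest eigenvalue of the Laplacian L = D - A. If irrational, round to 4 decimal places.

1

Each diagonal entry of L is the vertex degree and each off-diagonal entry is -1 where an edge is present, 0 otherwise; in the order [a, b, c, d, e, f, g, h] the diagonal is [1, 1, 1, 1, 1, 7, 1, 1]. The smallest Laplacian eigenvalue is always 0. The next one, lambda_2 = 1, measures how hard the graph is to disconnect: larger values mean better connectivity.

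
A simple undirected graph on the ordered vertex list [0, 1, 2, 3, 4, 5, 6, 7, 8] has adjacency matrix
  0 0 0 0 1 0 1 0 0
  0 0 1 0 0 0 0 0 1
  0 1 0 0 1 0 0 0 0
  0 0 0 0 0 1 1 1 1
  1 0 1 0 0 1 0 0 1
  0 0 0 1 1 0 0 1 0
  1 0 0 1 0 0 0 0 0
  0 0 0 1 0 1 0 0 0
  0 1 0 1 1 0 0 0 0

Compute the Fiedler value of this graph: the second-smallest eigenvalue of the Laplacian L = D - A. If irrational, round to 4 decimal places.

0.7472

Reading degrees in the order [0, 1, 2, 3, 4, 5, 6, 7, 8] gives [2, 2, 2, 4, 4, 3, 2, 2, 3]; set D = diag(2, 2, 2, 4, 4, 3, 2, 2, 3) and form L = D - A. The smallest Laplacian eigenvalue is always 0. The next one, lambda_2 = 0.7472, measures how hard the graph is to disconnect: larger values mean better connectivity. The eigenvalues sum to 24, which equals trace(L) = 2|E|.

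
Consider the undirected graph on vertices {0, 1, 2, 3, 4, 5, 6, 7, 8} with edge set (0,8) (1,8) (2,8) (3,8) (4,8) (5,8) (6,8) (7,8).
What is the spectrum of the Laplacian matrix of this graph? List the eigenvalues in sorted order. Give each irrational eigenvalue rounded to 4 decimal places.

[0, 1, 1, 1, 1, 1, 1, 1, 9]

Each diagonal entry of L is the vertex degree and each off-diagonal entry is -1 where an edge is present, 0 otherwise; in the order [0, 1, 2, 3, 4, 5, 6, 7, 8] the diagonal is [1, 1, 1, 1, 1, 1, 1, 1, 8]. Since every row of L sums to 0, the all-ones vector is in the kernel and 0 is an eigenvalue. The largest eigenvalue, 9, is at most the vertex count 9.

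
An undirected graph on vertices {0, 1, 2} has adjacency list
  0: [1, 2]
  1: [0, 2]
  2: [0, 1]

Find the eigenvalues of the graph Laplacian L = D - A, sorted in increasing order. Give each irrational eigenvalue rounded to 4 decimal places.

[0, 3, 3]

Reading degrees in the order [0, 1, 2] gives [2, 2, 2]; set D = diag(2, 2, 2) and form L = D - A. Diagonalising L (or applying a numerical eigensolver to the 3x3 matrix) gives the spectrum above. The single zero eigenvalue shows the graph is connected.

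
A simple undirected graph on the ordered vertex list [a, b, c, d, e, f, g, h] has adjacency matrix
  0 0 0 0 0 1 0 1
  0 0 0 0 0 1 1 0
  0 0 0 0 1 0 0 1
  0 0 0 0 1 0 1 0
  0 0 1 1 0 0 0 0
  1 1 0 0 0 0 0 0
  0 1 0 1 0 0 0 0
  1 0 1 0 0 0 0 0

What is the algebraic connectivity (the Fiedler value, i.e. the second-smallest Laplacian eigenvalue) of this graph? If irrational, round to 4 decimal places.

With the vertex order [a, b, c, d, e, f, g, h], the degrees are [2, 2, 2, 2, 2, 2, 2, 2], giving D = diag(2, 2, 2, 2, 2, 2, 2, 2) and L = D - A. The sorted Laplacian eigenvalues are [0, 0.5858, 0.5858, 2, 2, 3.4142, 3.4142, 4]; the algebraic connectivity is the second entry, 0.5858. The largest eigenvalue, 4, is at most the vertex count 8.

0.5858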